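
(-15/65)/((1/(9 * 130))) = -270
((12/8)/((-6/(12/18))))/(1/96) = -16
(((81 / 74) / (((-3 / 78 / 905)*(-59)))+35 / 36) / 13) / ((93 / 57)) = 653279755/31670964 = 20.63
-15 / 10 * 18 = -27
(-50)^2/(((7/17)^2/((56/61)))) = 5780000/427 = 13536.30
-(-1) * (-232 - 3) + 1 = -234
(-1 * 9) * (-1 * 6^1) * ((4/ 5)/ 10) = 108/25 = 4.32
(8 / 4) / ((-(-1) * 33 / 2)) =4/33 = 0.12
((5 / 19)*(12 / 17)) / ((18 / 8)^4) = 5120/706401 = 0.01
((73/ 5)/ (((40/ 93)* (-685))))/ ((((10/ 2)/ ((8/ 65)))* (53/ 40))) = -54312/58995625 = 0.00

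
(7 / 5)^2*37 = 1813/25 = 72.52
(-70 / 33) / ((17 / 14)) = -980/561 = -1.75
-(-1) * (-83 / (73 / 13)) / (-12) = 1.23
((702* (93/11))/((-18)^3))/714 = -403/282744 = 0.00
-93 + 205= 112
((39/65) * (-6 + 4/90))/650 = -0.01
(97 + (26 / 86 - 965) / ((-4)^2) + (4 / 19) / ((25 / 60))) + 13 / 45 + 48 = 25147421/294120 = 85.50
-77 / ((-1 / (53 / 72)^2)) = 216293/5184 = 41.72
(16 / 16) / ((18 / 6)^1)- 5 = -14/3 = -4.67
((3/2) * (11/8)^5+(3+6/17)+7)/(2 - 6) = -19747937/4456448 = -4.43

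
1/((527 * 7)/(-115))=-115/3689 = -0.03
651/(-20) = -651/20 = -32.55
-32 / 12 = -2.67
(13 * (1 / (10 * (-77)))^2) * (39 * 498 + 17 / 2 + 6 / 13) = 0.43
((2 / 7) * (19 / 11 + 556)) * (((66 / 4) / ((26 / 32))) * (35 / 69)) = 490800/299 = 1641.47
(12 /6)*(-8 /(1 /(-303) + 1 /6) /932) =-808/7689 = -0.11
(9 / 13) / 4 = 9/52 = 0.17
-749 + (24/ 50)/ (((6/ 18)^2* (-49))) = -917633/1225 = -749.09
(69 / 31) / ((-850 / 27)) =-1863/26350 = -0.07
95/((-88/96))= -1140/11 = -103.64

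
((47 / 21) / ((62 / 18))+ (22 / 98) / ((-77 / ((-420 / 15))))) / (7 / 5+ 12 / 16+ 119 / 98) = 22220/102207 = 0.22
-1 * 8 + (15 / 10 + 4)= -5/2 = -2.50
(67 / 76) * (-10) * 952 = -159460/19 = -8392.63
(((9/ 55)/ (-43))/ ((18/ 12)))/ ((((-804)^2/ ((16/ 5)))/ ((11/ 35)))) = -2/506695875 = 0.00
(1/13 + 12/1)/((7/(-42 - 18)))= -9420/91 = -103.52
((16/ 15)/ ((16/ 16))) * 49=784/15 = 52.27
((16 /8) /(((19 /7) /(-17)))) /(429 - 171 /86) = -20468/697737 = -0.03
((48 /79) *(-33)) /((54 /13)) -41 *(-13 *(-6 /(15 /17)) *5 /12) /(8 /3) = -2165761/3792 = -571.14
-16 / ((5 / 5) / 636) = -10176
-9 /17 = -0.53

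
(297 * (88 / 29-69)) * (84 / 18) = -2651418/29 = -91428.21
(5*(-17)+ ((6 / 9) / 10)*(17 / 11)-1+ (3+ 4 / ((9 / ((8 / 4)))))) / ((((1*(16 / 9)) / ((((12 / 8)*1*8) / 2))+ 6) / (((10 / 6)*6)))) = -121782/935 = -130.25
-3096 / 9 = -344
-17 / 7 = -2.43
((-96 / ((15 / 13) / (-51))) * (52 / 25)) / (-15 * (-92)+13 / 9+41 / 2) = 19858176/3154375 = 6.30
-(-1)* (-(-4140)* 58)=240120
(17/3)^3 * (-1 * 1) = -181.96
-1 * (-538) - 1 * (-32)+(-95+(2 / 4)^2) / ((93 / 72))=15396/31 = 496.65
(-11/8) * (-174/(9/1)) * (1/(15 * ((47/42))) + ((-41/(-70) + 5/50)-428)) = -37367341/3290 = -11357.85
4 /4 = 1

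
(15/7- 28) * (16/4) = -724/7 = -103.43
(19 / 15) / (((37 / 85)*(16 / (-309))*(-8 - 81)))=33269/52688 = 0.63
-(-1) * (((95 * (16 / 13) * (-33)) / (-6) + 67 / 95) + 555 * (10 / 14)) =8992622/8645 = 1040.21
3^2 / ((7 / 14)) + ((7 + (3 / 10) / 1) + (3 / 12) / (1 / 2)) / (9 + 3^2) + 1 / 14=1943/105 = 18.50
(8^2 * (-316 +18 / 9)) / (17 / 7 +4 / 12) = -211008/29 = -7276.14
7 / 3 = 2.33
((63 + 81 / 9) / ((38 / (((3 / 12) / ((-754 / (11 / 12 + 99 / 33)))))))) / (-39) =47/744952 = 0.00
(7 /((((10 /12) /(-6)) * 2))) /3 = -42/5 = -8.40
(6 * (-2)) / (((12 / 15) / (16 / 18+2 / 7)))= -370/21 = -17.62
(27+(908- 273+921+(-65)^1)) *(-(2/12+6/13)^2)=-607453/1014 = -599.07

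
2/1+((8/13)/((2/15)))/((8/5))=127/26 = 4.88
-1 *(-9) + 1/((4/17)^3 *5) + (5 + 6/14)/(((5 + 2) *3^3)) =24.38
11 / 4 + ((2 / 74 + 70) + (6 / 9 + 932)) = 446417/444 = 1005.44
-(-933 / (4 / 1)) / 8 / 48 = 311/512 = 0.61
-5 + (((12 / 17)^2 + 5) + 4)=1300/289 = 4.50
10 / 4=5/2 = 2.50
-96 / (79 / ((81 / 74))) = -3888/2923 = -1.33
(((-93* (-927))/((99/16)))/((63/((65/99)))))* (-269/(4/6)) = -446636840/7623 = -58590.69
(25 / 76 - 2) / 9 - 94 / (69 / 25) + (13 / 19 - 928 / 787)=-430101455/12381084 = -34.74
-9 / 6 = -3/2 = -1.50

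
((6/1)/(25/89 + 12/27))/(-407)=-4806/236467 = -0.02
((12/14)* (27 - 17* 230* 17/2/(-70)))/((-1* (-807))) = 7025/13181 = 0.53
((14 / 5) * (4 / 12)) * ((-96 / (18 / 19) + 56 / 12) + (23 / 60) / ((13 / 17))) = -175021/1950 = -89.75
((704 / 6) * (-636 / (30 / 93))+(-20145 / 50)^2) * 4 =-6900599/25 = -276023.96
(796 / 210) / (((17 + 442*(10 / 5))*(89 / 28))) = 1592/1202835 = 0.00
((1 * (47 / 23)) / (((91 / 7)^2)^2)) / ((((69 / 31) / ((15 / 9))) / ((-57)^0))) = 7285/135978921 = 0.00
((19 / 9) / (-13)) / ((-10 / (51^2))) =5491/130 = 42.24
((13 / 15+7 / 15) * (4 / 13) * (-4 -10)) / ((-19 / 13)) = 224/57 = 3.93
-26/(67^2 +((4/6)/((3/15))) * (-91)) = -0.01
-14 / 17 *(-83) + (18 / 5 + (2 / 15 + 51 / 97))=1796059/24735 = 72.61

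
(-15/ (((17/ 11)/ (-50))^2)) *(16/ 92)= -18150000/6647 = -2730.56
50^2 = 2500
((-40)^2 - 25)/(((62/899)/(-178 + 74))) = -2375100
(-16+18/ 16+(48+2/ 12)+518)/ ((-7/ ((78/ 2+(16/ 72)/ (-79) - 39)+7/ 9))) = -7290281/119448 = -61.03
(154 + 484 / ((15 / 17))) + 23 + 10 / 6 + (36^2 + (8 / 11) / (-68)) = 1891682/935 = 2023.19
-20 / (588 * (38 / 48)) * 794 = -31760/931 = -34.11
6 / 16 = 0.38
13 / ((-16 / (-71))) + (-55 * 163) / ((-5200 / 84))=210607/1040 = 202.51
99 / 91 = 1.09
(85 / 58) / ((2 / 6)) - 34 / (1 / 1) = -1717/58 = -29.60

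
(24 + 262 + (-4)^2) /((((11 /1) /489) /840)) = 124049520/11 = 11277229.09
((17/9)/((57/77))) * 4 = 5236/513 = 10.21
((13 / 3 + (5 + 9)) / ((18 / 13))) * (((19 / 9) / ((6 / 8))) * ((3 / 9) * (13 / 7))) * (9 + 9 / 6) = 176605/729 = 242.26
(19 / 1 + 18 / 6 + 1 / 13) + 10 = 417/13 = 32.08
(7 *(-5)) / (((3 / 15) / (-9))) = 1575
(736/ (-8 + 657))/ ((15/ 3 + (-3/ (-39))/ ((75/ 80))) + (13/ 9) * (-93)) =-35880/4089349 = -0.01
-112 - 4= -116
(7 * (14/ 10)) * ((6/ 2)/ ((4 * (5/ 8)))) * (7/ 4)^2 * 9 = 324.14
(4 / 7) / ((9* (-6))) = -2/189 = -0.01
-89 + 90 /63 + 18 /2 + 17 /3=-1531/21 = -72.90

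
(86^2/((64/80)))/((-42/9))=-27735/14 = -1981.07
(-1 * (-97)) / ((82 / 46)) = 2231/41 = 54.41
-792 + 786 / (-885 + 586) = -237594/299 = -794.63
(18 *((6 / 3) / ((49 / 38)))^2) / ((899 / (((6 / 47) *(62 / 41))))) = 1247616/134175083 = 0.01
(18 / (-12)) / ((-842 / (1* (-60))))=-45/421 = -0.11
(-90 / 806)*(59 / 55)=-531/4433 = -0.12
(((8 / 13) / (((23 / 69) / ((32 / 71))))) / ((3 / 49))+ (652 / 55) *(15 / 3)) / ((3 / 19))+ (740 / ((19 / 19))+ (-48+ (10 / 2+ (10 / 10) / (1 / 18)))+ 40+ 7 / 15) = 1216.93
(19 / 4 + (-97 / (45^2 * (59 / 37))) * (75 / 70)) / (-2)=-1052167/446040 = -2.36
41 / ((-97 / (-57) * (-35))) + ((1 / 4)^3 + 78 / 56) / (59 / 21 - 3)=-7025007/869120 = -8.08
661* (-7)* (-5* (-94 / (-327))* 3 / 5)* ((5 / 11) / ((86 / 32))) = 34795040/51557 = 674.88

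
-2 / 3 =-0.67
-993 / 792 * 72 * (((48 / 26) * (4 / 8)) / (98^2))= -0.01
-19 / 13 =-1.46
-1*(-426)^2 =-181476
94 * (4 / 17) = 376/17 = 22.12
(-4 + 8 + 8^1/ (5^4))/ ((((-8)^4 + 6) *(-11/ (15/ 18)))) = -19/256375 = 0.00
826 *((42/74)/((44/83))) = 719859/814 = 884.35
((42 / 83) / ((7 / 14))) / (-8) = -21/166 = -0.13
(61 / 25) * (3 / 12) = 61/100 = 0.61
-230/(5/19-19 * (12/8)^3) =34960/9707 = 3.60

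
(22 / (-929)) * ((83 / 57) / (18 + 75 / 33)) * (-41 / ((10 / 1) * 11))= 37433/59042595 = 0.00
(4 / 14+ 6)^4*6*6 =56198.02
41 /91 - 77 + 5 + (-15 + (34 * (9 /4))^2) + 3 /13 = 2098799/364 = 5765.93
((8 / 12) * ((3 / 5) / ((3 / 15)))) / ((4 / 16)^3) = 128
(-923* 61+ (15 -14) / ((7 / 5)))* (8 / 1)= -3152928/7 = -450418.29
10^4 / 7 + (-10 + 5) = 9965/7 = 1423.57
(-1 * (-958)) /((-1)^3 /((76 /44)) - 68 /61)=-1110322/1963 = -565.63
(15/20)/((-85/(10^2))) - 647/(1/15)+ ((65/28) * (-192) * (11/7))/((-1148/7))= -331339140/34153 = -9701.61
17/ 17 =1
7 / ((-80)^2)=7/6400 = 0.00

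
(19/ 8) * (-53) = -1007/8 = -125.88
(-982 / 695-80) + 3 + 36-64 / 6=-53.08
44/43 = 1.02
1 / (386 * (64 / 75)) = 75/24704 = 0.00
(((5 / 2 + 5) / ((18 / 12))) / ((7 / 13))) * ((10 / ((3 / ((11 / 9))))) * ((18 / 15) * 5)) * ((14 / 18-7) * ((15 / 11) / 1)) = -1925.93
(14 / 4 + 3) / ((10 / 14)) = 9.10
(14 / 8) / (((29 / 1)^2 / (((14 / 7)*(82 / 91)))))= 41/10933 = 0.00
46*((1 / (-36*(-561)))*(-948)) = -3634/1683 = -2.16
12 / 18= 2/3 = 0.67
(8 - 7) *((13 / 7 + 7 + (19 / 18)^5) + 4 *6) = 451933333/13226976 = 34.17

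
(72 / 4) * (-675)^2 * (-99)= -811923750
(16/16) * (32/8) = 4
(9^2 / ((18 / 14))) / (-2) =-63/2 = -31.50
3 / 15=1/5 = 0.20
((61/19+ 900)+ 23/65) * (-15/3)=-1115902/247 = -4517.82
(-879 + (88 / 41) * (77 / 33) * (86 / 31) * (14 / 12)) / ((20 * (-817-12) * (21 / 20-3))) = -9869465/369834309 = -0.03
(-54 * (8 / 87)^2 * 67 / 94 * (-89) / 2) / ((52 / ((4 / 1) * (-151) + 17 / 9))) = -258507976/1541553 = -167.69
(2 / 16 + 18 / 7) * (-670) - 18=-1824.61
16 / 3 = 5.33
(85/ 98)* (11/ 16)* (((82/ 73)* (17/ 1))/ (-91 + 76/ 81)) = -10557459/83501488 = -0.13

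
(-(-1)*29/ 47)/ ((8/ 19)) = 551/376 = 1.47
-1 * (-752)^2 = -565504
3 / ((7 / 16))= 48/7 = 6.86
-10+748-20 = 718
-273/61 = -4.48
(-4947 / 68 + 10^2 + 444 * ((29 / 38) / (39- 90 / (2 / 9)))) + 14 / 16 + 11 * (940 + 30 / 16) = 48157953/4636 = 10387.82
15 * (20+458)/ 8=3585/4 = 896.25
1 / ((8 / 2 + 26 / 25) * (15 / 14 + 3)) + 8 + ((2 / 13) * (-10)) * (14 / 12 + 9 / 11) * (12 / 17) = 5.89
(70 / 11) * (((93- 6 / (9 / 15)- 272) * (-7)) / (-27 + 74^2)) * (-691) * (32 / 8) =-255974040/59939 = -4270.58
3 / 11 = 0.27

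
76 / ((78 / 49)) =1862/39 = 47.74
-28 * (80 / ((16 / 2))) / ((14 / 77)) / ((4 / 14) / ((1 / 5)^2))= -215.60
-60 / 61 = -0.98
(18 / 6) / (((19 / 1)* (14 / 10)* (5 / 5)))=15/133 = 0.11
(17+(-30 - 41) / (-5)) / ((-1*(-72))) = 13/30 = 0.43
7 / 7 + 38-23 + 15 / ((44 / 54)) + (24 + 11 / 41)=58.68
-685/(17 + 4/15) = -10275/259 = -39.67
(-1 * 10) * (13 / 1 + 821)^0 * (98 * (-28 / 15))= 5488/3 = 1829.33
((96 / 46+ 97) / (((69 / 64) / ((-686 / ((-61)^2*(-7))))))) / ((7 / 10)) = 20419840/5905227 = 3.46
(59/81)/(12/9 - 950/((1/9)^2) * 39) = -59/243084942 = 0.00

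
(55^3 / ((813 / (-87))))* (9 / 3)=-53411.90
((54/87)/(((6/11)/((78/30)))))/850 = 429/123250 = 0.00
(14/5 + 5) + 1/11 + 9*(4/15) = 566/55 = 10.29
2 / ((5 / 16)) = 32/5 = 6.40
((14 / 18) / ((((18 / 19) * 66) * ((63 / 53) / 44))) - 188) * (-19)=7792831/2187 = 3563.25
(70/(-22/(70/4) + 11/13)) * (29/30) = -92365/561 = -164.64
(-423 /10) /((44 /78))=-16497/220 = -74.99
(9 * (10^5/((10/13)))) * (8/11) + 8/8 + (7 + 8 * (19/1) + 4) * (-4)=9352839/11 = 850258.09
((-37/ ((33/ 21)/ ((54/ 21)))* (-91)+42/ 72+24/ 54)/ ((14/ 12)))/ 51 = 2182223/23562 = 92.62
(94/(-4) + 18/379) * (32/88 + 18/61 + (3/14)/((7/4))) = -228292234/12461141 = -18.32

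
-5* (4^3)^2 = -20480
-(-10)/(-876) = -5/438 = -0.01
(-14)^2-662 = -466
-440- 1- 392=-833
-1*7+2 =-5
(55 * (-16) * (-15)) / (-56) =-1650/7 = -235.71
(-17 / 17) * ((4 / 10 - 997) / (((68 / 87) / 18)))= 3901689/170 = 22951.11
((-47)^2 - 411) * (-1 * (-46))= 82708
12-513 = -501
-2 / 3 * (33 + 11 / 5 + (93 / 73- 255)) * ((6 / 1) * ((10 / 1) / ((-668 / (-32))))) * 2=10209536/12191 = 837.47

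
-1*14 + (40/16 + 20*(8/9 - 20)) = -7087/18 = -393.72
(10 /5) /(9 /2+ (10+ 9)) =4/47 = 0.09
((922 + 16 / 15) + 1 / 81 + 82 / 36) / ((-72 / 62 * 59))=-23235709/1720440 = -13.51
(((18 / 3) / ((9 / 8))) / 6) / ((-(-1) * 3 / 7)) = 56/27 = 2.07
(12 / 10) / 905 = 6/4525 = 0.00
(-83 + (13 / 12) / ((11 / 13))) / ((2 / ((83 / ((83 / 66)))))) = -10787/4 = -2696.75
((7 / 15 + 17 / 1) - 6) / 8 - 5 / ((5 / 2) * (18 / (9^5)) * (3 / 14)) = -918497/30 = -30616.57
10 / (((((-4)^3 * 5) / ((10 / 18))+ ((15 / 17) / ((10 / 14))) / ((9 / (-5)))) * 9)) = -170/88233 = 0.00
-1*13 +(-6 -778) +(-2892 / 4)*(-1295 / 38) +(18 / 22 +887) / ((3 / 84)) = 20357013/418 = 48700.99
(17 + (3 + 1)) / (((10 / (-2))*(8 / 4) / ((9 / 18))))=-21/20 = -1.05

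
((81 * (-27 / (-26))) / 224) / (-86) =-2187/500864 = 0.00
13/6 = 2.17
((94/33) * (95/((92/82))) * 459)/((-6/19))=-177389985/506 = -350573.09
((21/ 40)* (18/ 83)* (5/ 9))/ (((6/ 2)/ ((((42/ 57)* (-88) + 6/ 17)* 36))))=-1312290/26809 = -48.95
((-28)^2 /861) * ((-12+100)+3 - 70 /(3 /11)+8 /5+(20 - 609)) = -685.72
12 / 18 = 2/3 = 0.67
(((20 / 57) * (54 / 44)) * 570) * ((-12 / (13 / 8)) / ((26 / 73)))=-9460800/1859 = -5089.19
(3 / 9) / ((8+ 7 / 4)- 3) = 4/81 = 0.05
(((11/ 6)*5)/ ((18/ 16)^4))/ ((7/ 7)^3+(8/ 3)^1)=10240/6561 = 1.56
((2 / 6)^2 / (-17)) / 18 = -1/2754 = 0.00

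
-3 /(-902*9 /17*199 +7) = 51/1615363 = 0.00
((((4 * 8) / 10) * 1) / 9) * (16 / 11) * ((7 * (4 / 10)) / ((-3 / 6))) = -2.90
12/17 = 0.71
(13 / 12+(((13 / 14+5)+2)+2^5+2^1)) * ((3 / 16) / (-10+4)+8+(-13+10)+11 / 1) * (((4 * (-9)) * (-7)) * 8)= 5538729/4 = 1384682.25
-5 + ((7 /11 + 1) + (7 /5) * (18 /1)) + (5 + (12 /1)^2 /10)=2268/55 = 41.24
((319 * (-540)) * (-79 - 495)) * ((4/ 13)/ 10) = 39550896/13 = 3042376.62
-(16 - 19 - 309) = 312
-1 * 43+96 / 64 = -41.50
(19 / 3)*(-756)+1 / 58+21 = -276485/58 = -4766.98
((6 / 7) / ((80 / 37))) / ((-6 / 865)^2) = 5536865/672 = 8239.38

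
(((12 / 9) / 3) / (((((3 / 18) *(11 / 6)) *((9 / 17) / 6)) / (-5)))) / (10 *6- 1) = -2720/1947 = -1.40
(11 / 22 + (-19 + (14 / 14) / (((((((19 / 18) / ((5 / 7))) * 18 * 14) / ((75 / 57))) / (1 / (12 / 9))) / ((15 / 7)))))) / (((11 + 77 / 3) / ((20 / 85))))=-54960537/463098020 = -0.12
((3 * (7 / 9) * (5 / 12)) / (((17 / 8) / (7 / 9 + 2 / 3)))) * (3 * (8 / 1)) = 7280/459 = 15.86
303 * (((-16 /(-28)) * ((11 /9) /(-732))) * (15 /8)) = -5555/10248 = -0.54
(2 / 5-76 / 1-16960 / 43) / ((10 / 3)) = -151581/1075 = -141.01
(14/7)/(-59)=-2/59 = -0.03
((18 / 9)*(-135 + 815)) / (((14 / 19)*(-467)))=-12920/3269 = -3.95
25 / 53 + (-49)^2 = 127278/53 = 2401.47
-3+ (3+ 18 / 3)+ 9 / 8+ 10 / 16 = 31/4 = 7.75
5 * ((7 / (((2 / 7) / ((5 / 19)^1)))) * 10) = 6125/19 = 322.37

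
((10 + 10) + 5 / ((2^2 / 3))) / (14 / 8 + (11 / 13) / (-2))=1235/69 = 17.90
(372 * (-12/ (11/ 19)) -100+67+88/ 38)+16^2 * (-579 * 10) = -311406077/209 = -1489981.23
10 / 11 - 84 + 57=-287/11 = -26.09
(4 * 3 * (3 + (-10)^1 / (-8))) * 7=357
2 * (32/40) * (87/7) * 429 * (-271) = -80916264/35 = -2311893.26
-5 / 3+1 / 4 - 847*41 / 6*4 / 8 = -8686/3 = -2895.33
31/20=1.55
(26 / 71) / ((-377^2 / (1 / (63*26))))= -1/635743017 = 0.00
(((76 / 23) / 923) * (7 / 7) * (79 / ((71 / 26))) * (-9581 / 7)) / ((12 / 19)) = -546481078/2434803 = -224.45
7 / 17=0.41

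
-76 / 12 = -19/3 = -6.33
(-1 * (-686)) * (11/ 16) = 3773/8 = 471.62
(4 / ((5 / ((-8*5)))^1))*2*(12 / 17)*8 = -6144/17 = -361.41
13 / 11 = 1.18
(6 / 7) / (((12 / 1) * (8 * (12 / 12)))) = 1/112 = 0.01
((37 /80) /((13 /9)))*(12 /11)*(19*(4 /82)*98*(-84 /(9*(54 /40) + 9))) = -34722576/275561 = -126.01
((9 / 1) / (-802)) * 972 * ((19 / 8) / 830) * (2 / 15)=-13851/3328300 = 0.00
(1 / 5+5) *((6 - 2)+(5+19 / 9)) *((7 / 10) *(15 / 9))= 67.41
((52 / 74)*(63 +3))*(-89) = -152724/37 = -4127.68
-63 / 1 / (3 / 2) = -42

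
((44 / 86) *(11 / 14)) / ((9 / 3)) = 121/903 = 0.13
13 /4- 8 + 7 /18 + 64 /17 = -0.60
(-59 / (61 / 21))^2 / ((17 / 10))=242.68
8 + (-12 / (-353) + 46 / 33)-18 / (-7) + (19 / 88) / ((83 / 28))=163410953/13536138 = 12.07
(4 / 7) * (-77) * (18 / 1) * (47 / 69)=-12408/23 = -539.48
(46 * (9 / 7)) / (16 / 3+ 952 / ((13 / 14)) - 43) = 16146/269605 = 0.06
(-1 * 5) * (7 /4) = -8.75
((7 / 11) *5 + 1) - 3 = 13/11 = 1.18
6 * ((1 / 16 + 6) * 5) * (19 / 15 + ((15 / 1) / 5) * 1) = 776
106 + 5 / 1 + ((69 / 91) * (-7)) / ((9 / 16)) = 3961/39 = 101.56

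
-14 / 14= -1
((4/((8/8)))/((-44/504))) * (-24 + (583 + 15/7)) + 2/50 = -7070389/275 = -25710.51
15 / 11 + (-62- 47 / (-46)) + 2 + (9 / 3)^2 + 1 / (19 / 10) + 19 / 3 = -1204297/28842 = -41.75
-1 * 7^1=-7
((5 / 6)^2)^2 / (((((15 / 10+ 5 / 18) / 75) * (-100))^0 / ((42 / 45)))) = 875/1944 = 0.45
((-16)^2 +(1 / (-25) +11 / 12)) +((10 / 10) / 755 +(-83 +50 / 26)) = 103529249/588900 = 175.80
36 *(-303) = -10908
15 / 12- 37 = -143/4 = -35.75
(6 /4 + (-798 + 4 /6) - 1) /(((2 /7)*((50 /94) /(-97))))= 152576053/300 = 508586.84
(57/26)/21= 0.10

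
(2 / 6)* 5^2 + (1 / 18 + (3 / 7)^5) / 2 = 5063281/605052 = 8.37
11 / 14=0.79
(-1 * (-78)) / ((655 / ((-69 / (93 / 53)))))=-95082/20305 = -4.68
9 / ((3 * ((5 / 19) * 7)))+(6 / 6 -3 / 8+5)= 2031/280 = 7.25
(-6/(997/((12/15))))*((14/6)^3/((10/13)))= -17836/224325 = -0.08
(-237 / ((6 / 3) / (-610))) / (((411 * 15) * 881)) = 4819/362091 = 0.01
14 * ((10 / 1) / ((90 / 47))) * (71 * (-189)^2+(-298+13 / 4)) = 370804385/2 = 185402192.50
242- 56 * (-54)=3266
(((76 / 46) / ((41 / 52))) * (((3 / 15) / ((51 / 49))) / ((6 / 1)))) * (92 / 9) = 193648/282285 = 0.69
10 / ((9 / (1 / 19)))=0.06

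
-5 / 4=-1.25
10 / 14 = 5/7 = 0.71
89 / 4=22.25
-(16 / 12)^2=-16/9 = -1.78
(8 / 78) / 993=4/38727 = 0.00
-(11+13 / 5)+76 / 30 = -166/15 = -11.07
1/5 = 0.20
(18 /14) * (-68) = -612/7 = -87.43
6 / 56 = 3/28 = 0.11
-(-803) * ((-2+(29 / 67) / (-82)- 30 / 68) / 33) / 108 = -8340031/15130476 = -0.55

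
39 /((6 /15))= 195/2 = 97.50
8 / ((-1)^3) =-8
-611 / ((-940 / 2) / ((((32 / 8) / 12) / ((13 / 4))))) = 2/15 = 0.13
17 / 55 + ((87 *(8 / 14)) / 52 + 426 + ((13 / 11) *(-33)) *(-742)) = 146973152/5005 = 29365.27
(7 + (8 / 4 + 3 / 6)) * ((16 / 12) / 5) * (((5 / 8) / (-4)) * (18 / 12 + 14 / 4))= -95/48 = -1.98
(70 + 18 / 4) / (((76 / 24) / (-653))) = -291891/19 = -15362.68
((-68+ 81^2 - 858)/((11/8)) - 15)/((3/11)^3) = 5434715/27 = 201285.74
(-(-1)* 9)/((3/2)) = 6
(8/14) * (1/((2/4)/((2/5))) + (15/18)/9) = 482/945 = 0.51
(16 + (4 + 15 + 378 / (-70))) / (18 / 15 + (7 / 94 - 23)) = -13912/10211 = -1.36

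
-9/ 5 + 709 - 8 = 3496/5 = 699.20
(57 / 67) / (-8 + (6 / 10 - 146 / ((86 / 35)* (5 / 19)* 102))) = -0.09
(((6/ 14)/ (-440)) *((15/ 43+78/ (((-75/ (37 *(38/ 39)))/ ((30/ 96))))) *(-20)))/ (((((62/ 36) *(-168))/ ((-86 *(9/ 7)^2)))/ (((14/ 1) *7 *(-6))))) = 63.98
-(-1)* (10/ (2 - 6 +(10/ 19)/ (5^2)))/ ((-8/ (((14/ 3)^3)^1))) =23275/729 = 31.93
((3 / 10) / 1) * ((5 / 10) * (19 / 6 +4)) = 1.08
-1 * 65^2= -4225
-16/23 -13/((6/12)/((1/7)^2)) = -1382/1127 = -1.23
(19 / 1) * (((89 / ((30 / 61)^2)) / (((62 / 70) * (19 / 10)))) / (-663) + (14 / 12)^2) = 14498477/739908 = 19.59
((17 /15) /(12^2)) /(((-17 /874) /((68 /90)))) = -7429/24300 = -0.31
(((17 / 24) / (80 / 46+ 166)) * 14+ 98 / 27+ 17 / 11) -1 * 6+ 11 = 15635489/1527768 = 10.23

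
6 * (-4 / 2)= -12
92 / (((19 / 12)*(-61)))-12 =-12.95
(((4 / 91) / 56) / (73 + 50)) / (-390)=-1/61113780 = 0.00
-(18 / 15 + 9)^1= -51/5 = -10.20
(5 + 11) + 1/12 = 193/12 = 16.08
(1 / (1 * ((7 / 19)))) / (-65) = -0.04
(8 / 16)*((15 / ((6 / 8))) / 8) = 5/4 = 1.25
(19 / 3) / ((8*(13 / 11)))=0.67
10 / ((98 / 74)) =370/49 = 7.55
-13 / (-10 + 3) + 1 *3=34/7 = 4.86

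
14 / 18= 7/9 = 0.78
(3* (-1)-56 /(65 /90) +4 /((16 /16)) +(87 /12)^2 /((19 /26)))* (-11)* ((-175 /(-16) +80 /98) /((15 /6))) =9721437/40768 = 238.46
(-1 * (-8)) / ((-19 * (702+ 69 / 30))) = -80/133817 = 0.00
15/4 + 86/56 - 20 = -103/7 = -14.71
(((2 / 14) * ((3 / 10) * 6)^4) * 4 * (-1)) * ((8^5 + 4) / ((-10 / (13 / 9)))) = 28395.91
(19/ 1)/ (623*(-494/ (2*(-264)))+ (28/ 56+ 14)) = 5016/157709 = 0.03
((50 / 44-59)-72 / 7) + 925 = 131955/154 = 856.85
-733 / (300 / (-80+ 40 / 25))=71834/375 = 191.56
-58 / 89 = -0.65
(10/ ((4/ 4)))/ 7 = 1.43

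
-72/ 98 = -36/49 = -0.73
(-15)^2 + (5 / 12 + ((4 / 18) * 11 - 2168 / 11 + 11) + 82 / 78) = 220445/5148 = 42.82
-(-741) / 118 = 741/118 = 6.28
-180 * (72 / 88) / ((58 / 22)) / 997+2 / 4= 25673/57826 = 0.44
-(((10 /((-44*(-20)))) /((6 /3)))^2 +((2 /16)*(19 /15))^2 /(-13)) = 171799/90604800 = 0.00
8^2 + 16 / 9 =592/9 = 65.78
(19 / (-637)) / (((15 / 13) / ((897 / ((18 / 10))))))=-5681/441 = -12.88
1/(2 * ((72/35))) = 35/144 = 0.24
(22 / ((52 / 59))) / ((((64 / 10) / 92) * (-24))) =-74635/4992 = -14.95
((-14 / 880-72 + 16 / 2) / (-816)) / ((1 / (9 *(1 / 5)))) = 84501/598400 = 0.14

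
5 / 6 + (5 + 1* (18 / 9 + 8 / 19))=941/114 = 8.25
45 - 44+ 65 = 66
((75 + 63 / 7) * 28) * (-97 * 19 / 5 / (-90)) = 722456/75 = 9632.75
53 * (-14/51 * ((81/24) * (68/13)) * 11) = -2825.31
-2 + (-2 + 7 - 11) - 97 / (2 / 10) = -493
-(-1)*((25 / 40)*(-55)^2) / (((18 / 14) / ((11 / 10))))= 232925/144 = 1617.53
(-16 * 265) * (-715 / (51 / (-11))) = -33347600/51 = -653874.51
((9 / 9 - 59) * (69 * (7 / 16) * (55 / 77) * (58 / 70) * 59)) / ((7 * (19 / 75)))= -256778325/7448 = -34476.14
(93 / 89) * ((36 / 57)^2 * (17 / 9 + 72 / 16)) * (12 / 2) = 513360/32129 = 15.98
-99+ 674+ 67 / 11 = 6392/11 = 581.09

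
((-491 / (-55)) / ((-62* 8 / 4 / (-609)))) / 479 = 299019/3266780 = 0.09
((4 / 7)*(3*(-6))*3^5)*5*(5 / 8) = -54675/7 = -7810.71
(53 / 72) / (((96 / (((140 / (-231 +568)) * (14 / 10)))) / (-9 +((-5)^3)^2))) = 633668/9099 = 69.64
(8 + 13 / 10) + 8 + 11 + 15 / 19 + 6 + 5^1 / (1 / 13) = 19017/190 = 100.09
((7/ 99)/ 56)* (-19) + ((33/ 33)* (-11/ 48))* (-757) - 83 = 143281/1584 = 90.46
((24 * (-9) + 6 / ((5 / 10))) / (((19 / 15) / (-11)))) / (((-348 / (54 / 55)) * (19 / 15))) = -41310/10469 = -3.95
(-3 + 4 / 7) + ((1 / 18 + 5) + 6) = 1087/126 = 8.63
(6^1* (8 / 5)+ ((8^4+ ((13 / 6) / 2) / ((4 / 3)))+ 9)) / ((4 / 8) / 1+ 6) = 329233/520 = 633.14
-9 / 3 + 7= 4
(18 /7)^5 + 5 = 1973603/16807 = 117.43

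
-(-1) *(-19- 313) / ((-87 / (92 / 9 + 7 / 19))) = 601252/14877 = 40.41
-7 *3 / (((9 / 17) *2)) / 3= -119/18 = -6.61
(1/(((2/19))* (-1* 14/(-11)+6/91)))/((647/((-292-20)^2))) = 231423192/216745 = 1067.72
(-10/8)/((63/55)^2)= -15125/15876 = -0.95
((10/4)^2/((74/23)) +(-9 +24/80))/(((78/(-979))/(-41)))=-401430139/115440 = -3477.39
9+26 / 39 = 29/3 = 9.67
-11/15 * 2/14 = -11/105 = -0.10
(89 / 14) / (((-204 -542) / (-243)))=21627/10444 = 2.07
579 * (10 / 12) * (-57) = -55005/2 = -27502.50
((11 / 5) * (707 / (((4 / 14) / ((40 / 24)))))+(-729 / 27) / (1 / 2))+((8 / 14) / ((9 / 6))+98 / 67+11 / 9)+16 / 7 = 10883569/1206 = 9024.52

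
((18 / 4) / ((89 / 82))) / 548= 369/48772 = 0.01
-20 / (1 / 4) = -80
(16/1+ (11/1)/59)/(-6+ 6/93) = -2.73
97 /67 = 1.45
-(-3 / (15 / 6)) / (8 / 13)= 39/20 = 1.95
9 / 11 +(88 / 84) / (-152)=14243/17556 = 0.81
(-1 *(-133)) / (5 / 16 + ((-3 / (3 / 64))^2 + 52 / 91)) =14896/458851 = 0.03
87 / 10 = 8.70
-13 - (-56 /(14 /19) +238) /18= -22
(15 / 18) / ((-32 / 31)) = -155/192 = -0.81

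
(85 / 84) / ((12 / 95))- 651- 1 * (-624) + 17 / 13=-17.68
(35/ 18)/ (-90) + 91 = 29477/324 = 90.98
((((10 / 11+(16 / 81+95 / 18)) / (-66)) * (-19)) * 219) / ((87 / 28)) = 110459293/852687 = 129.54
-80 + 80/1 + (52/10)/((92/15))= 39/46 = 0.85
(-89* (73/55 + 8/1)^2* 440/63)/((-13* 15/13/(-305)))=-1099562.87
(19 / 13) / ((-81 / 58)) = -1102/1053 = -1.05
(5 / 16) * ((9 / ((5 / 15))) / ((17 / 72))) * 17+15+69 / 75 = 31171/50 = 623.42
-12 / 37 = -0.32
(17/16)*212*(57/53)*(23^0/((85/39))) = 2223/20 = 111.15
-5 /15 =-0.33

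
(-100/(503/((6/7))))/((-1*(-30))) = -20/3521 = -0.01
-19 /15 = -1.27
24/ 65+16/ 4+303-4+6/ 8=79071/260 = 304.12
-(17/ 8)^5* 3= -4259571/32768 = -129.99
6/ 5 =1.20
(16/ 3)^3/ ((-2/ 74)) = -5613.04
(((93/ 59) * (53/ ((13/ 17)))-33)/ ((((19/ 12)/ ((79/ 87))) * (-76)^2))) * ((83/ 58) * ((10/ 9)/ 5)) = 59013/24511786 = 0.00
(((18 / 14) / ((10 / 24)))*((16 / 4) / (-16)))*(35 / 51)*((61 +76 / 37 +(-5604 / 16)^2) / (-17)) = 3822.29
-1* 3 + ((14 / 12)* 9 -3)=4.50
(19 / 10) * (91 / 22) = 1729/220 = 7.86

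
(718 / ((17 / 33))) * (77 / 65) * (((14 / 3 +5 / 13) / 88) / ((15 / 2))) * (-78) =-5445671/5525 = -985.64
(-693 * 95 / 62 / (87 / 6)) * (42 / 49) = -56430/899 = -62.77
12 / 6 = 2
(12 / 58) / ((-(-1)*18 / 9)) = 3/29 = 0.10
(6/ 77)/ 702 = 1/9009 = 0.00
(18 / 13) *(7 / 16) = 63/104 = 0.61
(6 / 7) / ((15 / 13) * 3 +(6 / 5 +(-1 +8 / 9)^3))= 142155/772877 = 0.18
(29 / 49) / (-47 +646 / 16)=-232/2597 = -0.09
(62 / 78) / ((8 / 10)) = 155/156 = 0.99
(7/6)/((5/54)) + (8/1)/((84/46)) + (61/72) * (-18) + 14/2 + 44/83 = 322841/34860 = 9.26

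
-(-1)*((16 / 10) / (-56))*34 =-34/35 = -0.97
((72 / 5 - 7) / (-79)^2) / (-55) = -37/1716275 = 0.00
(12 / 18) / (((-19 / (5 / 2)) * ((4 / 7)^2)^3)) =-588245/233472 = -2.52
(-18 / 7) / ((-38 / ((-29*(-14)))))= 522/19 = 27.47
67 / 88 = 0.76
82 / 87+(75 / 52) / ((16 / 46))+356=13068539/36192 = 361.09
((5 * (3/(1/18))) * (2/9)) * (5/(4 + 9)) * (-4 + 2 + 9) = 2100/13 = 161.54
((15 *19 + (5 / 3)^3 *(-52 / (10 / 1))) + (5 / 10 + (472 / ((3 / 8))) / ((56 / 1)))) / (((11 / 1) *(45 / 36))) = 20.65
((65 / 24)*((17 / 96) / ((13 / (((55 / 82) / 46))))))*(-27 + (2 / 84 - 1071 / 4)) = -115738975/730017792 = -0.16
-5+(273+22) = 290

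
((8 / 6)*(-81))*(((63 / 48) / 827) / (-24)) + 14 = 370685/26464 = 14.01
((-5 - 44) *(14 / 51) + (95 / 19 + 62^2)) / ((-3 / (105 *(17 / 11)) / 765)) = -158713275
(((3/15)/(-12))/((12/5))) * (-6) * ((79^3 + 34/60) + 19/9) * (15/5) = 44373751/720 = 61630.21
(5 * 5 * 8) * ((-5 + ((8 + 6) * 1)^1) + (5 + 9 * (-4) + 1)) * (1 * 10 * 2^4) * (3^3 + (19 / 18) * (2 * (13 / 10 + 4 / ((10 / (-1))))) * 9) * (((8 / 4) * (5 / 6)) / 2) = -24696000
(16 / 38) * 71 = 568/19 = 29.89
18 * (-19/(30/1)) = -57/5 = -11.40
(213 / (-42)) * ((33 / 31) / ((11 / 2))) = -213/217 = -0.98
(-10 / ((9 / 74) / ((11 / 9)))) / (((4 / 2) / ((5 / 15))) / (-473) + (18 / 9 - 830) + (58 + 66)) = 1925110/13486419 = 0.14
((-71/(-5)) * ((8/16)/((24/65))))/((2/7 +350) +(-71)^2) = 497/139344 = 0.00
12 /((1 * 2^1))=6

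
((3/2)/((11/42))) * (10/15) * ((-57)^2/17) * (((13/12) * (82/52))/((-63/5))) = -98.94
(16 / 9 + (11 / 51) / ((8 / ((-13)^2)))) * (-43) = -333379/1224 = -272.37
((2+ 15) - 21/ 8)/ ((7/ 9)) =1035/56 = 18.48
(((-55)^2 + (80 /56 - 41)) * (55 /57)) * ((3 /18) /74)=6.49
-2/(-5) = 2/5 = 0.40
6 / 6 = 1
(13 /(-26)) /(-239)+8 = 3825/478 = 8.00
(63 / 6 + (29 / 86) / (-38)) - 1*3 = 24481/3268 = 7.49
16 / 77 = 0.21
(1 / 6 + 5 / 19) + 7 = 847/114 = 7.43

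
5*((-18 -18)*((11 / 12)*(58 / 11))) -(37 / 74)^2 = -3481/4 = -870.25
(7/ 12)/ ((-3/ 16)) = -28/9 = -3.11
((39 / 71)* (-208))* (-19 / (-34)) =-77064/1207 = -63.85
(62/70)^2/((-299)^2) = 961/109516225 = 0.00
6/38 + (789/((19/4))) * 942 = 2972955/19 = 156471.32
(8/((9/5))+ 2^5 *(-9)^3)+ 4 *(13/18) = -69962/3 = -23320.67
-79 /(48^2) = -79/2304 = -0.03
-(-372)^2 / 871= -138384/871 = -158.88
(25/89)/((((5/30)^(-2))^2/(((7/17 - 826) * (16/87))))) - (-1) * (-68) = -725374423/10662111 = -68.03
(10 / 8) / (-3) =-5/12 = -0.42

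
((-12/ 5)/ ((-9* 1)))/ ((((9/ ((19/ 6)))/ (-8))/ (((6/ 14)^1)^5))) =-912/84035 = -0.01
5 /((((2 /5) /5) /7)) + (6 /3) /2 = 877/2 = 438.50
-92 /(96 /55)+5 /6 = -415/8 = -51.88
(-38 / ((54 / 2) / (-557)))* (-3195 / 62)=-3756965/93 = -40397.47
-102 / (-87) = 34/29 = 1.17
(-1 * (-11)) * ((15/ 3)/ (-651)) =-55/651 = -0.08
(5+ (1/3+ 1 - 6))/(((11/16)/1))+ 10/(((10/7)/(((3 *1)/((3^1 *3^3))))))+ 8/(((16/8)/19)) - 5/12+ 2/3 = 91469/1188 = 76.99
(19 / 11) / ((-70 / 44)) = -38/35 = -1.09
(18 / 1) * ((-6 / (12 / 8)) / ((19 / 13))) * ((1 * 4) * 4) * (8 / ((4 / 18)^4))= -49128768/19 = -2585724.63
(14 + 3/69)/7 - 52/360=26977/14490 = 1.86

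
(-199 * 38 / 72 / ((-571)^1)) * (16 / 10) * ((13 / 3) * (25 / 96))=245765/740016 = 0.33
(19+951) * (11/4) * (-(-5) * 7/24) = 3890.10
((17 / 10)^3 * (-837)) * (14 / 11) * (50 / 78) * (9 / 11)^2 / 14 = -111028887/692120 = -160.42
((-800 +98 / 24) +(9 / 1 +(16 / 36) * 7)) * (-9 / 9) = 28217/36 = 783.81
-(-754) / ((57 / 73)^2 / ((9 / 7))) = 4018066/2527 = 1590.05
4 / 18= 2/9 = 0.22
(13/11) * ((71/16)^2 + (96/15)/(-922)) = 151000317/6490880 = 23.26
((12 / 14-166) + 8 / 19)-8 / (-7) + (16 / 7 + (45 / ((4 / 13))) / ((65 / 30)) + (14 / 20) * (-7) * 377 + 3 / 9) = -3871816/1995 = -1940.76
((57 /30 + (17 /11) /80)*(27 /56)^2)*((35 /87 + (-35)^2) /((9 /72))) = 625080321/142912 = 4373.88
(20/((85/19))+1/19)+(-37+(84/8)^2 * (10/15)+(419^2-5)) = 113435677/646 = 175597.02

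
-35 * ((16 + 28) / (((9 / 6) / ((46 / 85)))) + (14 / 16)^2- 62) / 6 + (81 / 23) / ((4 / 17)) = 125925745/450432 = 279.57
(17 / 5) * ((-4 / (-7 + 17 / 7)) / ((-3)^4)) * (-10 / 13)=-119/4212 = -0.03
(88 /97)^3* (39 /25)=26577408/22816825 = 1.16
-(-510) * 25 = 12750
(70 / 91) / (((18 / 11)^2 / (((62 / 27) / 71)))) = 0.01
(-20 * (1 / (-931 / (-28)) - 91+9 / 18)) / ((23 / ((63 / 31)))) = 2165850/13547 = 159.88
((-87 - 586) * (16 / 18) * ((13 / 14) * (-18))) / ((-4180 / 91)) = -227474/1045 = -217.68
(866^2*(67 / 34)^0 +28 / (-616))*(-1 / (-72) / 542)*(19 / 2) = 104493863/572352 = 182.57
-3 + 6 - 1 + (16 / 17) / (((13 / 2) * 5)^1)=2242/1105 = 2.03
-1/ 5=-0.20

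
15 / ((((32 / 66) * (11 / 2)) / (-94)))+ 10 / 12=-6335/12 = -527.92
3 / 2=1.50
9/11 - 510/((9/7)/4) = -52333/33 = -1585.85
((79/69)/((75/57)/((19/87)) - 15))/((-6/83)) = 2367077/1341360 = 1.76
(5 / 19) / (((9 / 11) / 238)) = 13090/171 = 76.55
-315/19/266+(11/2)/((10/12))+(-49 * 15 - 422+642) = -508.46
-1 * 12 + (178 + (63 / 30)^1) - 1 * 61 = 1071/10 = 107.10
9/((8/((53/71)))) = 477/568 = 0.84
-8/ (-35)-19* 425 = -282617/35 = -8074.77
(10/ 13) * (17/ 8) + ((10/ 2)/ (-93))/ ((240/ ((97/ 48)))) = 4552019/2785536 = 1.63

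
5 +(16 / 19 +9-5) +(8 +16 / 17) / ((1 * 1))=6067/323 = 18.78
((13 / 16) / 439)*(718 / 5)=0.27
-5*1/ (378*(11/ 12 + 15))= -10/12033 = 0.00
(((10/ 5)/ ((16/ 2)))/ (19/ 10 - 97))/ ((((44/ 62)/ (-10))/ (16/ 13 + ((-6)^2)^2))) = 6534800/135993 = 48.05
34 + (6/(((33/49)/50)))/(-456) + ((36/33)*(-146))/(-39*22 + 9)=11785889/354882 = 33.21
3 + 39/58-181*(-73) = 766567/58 = 13216.67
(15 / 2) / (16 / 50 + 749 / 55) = 4125/7666 = 0.54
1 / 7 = 0.14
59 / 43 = 1.37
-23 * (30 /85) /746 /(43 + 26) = -1/6341 = 0.00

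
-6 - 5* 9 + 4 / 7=-353/7 = -50.43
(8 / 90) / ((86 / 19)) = 38/1935 = 0.02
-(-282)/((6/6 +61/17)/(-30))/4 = -11985/26 = -460.96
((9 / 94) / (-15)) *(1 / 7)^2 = -3/23030 = 0.00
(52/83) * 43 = 26.94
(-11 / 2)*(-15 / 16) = 165/32 = 5.16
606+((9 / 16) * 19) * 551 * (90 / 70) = 915861/112 = 8177.33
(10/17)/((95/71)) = 142/323 = 0.44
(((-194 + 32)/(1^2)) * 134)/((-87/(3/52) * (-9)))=-1.60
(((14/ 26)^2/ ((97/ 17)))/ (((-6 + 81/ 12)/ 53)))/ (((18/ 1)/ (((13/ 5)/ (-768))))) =-44149/65370240 = 0.00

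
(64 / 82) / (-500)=-8/5125 = 0.00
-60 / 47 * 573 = -34380/47 = -731.49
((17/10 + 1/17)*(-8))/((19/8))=-5.92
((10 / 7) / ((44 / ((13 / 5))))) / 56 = 13/8624 = 0.00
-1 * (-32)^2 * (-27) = 27648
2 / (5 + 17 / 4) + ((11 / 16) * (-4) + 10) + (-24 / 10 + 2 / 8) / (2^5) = 175209/23680 = 7.40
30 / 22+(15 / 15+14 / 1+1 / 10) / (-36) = 3739/3960 = 0.94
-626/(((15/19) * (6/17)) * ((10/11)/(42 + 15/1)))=-21129691/150 = -140864.61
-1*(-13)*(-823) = -10699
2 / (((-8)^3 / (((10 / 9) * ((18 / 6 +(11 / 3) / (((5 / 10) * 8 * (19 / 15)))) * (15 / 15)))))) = -1415/87552 = -0.02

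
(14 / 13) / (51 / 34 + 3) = 28/117 = 0.24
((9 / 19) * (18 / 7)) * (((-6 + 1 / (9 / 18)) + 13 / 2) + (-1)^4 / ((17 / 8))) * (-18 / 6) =-24543/2261 = -10.85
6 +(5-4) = 7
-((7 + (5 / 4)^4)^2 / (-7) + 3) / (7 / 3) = 13396899/3211264 = 4.17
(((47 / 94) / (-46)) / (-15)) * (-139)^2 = 19321/1380 = 14.00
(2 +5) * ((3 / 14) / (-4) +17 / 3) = 943/24 = 39.29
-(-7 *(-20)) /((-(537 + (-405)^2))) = 70/82281 = 0.00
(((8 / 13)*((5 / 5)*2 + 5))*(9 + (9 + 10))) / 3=1568/39 = 40.21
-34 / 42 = -17/21 = -0.81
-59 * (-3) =177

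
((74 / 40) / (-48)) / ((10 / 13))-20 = -192481/9600 = -20.05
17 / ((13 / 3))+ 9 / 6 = 141/26 = 5.42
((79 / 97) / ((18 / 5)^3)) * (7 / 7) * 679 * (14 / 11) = 483875/32076 = 15.09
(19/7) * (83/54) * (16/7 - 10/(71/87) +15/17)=-121055251/3193722 = -37.90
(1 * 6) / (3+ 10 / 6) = 9/7 = 1.29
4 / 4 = 1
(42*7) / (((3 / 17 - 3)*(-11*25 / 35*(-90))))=-5831/39600 = -0.15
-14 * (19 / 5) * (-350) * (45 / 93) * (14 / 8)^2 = 3421425/124 = 27592.14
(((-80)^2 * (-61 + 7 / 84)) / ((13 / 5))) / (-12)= 1462000/117 = 12495.73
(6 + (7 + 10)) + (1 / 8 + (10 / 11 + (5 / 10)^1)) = 2159/88 = 24.53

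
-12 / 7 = -1.71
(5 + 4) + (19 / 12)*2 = 73/6 = 12.17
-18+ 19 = 1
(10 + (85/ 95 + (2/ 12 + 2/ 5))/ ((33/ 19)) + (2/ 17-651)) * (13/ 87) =-140034557/1464210 = -95.64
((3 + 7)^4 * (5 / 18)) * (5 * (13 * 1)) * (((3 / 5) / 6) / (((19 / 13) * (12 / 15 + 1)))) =6863.22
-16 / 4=-4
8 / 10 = 4/5 = 0.80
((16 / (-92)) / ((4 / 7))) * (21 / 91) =-0.07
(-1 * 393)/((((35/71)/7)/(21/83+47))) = -109435566/415 = -263700.16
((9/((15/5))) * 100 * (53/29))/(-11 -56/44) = -11660/261 = -44.67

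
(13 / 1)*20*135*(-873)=-30642300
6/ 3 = 2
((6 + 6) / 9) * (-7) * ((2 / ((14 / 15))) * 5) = -100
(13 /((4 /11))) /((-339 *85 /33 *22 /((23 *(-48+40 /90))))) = 351923/172890 = 2.04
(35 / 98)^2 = 25/196 = 0.13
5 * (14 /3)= 70/3 = 23.33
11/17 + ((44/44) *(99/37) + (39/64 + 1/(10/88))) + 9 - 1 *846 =-165908641/201280 = -824.27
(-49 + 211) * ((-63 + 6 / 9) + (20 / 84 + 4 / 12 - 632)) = -786726/7 = -112389.43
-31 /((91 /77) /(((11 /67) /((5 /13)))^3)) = -76704199/37595375 = -2.04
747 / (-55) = -747/55 = -13.58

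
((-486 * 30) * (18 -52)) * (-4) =-1982880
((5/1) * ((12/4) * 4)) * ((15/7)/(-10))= -90/7 = -12.86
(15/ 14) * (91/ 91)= 15/14 = 1.07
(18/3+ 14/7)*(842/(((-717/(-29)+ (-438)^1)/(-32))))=6251008/11985 = 521.57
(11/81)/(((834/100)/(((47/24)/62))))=12925/25130088 = 0.00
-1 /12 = -0.08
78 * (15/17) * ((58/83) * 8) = 384.75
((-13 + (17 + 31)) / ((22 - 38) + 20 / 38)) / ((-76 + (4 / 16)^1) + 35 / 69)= 230/7651 = 0.03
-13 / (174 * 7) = -13/1218 = -0.01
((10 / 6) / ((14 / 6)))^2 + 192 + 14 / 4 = 19209/98 = 196.01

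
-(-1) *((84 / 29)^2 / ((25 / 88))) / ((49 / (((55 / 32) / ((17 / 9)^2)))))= 352836/1215245 = 0.29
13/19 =0.68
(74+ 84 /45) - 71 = 73/15 = 4.87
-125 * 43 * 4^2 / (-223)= 86000/223 = 385.65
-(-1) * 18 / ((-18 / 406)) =-406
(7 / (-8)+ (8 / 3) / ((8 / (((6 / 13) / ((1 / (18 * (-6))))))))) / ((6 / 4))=-1819/156 = -11.66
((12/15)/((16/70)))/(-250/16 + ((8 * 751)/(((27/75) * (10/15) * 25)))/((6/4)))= 252/46939 = 0.01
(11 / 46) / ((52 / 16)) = 22/299 = 0.07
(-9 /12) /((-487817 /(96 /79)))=72/38537543 = 0.00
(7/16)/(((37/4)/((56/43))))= 98/1591 = 0.06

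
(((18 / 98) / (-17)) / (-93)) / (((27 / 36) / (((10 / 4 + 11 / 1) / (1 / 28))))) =216/3689 = 0.06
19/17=1.12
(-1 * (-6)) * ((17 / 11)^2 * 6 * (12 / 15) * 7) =291312/605 = 481.51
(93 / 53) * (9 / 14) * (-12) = -5022/371 = -13.54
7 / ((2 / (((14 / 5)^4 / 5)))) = 43.03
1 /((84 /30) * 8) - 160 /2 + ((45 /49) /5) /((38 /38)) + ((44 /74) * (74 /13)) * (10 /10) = -778537/10192 = -76.39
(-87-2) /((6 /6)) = -89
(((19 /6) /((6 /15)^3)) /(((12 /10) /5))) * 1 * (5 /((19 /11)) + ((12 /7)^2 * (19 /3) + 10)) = 91665625/14112 = 6495.58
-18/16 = -9/8 = -1.12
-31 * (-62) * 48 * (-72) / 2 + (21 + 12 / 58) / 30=-192630487/58 = -3321215.29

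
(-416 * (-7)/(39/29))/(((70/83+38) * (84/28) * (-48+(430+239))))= 67396/2252367 = 0.03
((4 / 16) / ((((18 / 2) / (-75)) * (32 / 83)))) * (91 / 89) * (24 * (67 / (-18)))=12651275/25632 = 493.57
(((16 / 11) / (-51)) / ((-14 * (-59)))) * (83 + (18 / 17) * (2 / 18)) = -3768/1312927 = 0.00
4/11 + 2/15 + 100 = 16582/165 = 100.50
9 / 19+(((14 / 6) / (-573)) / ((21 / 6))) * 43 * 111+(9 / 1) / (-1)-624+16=-6772580/10887 = -622.08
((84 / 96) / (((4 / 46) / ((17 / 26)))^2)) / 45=1070167/973440 = 1.10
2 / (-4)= -1/2 = -0.50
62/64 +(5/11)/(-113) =38373/39776 = 0.96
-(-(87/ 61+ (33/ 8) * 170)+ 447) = 62385/244 = 255.68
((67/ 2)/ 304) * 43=2881/608 = 4.74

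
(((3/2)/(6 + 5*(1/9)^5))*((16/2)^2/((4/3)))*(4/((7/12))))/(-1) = -204073344/2480093 = -82.28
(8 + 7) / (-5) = -3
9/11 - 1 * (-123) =1362/11 = 123.82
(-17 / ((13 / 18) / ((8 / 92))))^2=374544/89401 = 4.19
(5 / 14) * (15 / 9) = 25/42 = 0.60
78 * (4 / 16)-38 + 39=41/2 = 20.50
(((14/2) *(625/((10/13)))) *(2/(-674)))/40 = -2275/5392 = -0.42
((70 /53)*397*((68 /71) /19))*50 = 94486000/71497 = 1321.54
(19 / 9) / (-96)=-19/864 = -0.02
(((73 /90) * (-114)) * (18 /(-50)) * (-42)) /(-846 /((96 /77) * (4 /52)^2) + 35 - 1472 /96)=8388576/687944375 = 0.01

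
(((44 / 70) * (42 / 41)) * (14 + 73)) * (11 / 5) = 126324/1025 = 123.24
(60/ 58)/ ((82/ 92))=1380/1189 = 1.16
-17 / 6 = -2.83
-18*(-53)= 954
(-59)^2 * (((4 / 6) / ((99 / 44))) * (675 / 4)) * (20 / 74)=47040.54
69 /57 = 23/19 = 1.21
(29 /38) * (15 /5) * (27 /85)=2349/3230 = 0.73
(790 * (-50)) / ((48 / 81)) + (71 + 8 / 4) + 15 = -266273/4 = -66568.25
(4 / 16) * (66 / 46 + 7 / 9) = 229/414 = 0.55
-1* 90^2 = -8100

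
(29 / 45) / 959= 29/43155 = 0.00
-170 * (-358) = 60860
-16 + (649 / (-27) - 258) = -8047/27 = -298.04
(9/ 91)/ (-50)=-9/4550 = 0.00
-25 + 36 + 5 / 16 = 181/16 = 11.31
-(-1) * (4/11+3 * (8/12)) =26/11 = 2.36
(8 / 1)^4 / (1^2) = 4096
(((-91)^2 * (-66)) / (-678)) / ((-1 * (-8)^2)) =-91091/7232 = -12.60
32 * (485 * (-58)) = -900160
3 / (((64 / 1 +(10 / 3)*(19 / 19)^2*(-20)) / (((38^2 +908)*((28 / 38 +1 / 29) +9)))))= -14246064/551 = -25854.93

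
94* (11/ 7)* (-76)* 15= -1178760/7 = -168394.29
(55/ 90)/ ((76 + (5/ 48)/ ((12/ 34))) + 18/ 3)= 176/23701 = 0.01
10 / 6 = 5/3 = 1.67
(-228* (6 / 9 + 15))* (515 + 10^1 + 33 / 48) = -7511023/4 = -1877755.75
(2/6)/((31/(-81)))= -27/31 = -0.87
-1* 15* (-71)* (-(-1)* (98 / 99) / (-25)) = -6958/165 = -42.17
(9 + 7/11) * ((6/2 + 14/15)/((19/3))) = 6254/1045 = 5.98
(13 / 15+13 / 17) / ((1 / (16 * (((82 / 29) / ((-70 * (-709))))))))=272896/183506925 = 0.00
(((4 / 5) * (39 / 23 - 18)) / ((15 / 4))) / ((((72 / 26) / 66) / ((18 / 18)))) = -5720/69 = -82.90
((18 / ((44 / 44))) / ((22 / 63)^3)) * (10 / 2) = 11252115/5324 = 2113.47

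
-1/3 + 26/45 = 11/45 = 0.24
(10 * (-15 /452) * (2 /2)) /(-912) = 25/68704 = 0.00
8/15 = 0.53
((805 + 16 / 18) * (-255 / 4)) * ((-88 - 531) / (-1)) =-381616595/12 = -31801382.92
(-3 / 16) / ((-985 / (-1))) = -3/15760 = 0.00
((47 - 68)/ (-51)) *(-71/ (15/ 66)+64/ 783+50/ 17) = -144134144/1131435 = -127.39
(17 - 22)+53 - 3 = 45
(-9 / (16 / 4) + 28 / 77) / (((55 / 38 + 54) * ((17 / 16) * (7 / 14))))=-25232/394009 = -0.06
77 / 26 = 2.96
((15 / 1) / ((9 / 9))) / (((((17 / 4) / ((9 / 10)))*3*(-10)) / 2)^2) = 108/36125 = 0.00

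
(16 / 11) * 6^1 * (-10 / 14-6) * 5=-292.99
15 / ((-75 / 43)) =-43/5 = -8.60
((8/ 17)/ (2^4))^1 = 1/34 = 0.03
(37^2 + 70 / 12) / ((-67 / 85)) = -1744.19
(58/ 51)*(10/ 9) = 1.26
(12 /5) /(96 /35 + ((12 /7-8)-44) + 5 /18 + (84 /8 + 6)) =-756/9691 = -0.08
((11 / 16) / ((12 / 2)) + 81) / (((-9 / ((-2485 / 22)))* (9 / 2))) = 19350695/85536 = 226.23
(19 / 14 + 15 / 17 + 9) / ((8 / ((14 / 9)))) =2675/1224 = 2.19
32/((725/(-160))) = -1024/145 = -7.06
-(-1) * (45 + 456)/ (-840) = -167/280 = -0.60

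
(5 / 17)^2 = 25/289 = 0.09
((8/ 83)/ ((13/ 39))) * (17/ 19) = 408/1577 = 0.26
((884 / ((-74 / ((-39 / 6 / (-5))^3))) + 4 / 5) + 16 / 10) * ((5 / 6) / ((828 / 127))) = -56024399/18381600 = -3.05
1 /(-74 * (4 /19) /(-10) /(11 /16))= 1045/2368 = 0.44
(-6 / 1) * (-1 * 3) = 18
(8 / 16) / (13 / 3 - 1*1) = 3/20 = 0.15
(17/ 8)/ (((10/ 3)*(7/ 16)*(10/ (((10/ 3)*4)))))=68/35 = 1.94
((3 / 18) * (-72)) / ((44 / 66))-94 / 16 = -191/8 = -23.88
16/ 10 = 8/5 = 1.60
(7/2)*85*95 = 56525/2 = 28262.50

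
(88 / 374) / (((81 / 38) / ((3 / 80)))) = 19/4590 = 0.00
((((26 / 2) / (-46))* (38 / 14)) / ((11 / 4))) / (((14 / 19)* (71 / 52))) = -244036/880187 = -0.28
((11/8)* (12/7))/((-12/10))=-55/28 = -1.96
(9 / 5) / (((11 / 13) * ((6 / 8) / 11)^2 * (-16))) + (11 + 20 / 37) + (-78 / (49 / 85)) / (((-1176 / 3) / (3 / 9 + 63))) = 4265263/888370 = 4.80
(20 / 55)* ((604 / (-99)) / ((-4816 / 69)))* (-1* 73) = -253529/109263 = -2.32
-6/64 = -3/32 = -0.09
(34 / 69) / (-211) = -34/14559 = 0.00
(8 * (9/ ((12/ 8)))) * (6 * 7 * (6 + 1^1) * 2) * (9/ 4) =63504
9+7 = 16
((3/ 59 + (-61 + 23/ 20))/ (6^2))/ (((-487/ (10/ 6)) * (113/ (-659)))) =-15500339/467543376 = -0.03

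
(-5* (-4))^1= 20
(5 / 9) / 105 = 1/189 = 0.01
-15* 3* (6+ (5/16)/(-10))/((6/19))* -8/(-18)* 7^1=-127015/48 = -2646.15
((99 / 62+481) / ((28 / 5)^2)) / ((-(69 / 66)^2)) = -14.08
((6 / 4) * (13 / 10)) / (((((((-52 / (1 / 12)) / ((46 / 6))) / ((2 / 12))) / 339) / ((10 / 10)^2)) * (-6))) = 2599/11520 = 0.23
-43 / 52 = -0.83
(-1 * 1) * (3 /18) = -1/6 = -0.17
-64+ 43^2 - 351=1434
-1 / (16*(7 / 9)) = -9/112 = -0.08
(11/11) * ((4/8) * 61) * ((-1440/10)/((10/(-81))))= 35575.20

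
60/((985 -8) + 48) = 12/205 = 0.06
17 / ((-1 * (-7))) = 17/7 = 2.43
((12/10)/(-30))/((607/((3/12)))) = -1/60700 = 0.00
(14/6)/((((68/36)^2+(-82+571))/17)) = 3213/39898 = 0.08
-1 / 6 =-0.17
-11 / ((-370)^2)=-11/136900 = 0.00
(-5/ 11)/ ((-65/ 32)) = 32/143 = 0.22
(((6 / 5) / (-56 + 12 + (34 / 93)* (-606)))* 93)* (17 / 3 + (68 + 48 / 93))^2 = -47596201/20580 = -2312.74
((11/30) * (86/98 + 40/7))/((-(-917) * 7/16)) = 28424/4717965 = 0.01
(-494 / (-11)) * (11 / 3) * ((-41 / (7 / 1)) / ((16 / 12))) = -10127/14 = -723.36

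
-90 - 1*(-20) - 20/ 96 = -1685/24 = -70.21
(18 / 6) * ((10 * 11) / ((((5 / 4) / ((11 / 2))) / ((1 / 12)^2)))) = 121/12 = 10.08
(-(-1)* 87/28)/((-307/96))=-2088/2149 = -0.97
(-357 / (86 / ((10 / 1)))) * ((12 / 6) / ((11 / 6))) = -21420/473 = -45.29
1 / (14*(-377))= -1/5278 = 0.00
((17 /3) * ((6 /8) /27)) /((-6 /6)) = -17/108 = -0.16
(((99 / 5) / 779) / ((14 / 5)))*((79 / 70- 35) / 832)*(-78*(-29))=-20421423/24429440 = -0.84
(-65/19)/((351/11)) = -0.11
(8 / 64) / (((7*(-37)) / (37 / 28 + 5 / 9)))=-473/522144 = 0.00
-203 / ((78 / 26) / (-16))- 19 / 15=5407/5 = 1081.40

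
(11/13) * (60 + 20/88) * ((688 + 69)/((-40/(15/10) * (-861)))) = 200605/119392 = 1.68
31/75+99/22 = 737/150 = 4.91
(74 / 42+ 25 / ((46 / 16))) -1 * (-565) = 277946/483 = 575.46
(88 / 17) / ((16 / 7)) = 77/34 = 2.26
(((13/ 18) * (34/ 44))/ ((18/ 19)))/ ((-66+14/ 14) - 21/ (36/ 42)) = -4199/637956 = -0.01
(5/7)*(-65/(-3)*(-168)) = -2600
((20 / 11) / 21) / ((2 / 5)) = 50/231 = 0.22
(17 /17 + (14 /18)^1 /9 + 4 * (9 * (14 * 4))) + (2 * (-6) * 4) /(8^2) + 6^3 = 2232.34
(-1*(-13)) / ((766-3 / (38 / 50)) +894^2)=247/15199963 = 0.00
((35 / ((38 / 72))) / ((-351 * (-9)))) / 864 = 35/1440504 = 0.00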